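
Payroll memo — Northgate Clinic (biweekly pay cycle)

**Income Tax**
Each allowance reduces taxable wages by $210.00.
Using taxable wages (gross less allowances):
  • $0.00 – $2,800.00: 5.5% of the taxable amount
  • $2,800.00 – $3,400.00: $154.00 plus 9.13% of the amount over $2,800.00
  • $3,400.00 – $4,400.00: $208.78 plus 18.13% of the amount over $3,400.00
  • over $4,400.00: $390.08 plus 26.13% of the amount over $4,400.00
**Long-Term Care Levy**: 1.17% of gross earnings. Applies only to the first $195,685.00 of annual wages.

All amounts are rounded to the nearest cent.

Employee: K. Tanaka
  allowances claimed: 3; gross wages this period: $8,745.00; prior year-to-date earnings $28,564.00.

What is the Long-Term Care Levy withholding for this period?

$102.32

Long-Term Care Levy: 1.17% × $8,745.00 = $102.32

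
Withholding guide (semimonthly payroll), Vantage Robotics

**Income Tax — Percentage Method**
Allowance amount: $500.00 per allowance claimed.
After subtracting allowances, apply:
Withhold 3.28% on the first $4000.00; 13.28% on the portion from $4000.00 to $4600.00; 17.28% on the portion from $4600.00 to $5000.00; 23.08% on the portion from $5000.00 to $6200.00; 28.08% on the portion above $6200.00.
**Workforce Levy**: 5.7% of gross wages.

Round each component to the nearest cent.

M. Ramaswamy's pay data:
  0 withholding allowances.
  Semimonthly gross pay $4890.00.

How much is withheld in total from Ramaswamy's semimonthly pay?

$539.72

Income Tax: taxable = $4890.00
  $210.88 + 17.28% × ($4890.00 − $4600.00) = $210.88 + 17.28% × $290.00 = $260.99
Workforce Levy: 5.7% × $4890.00 = $278.73
Total: $260.99 + $278.73 = $539.72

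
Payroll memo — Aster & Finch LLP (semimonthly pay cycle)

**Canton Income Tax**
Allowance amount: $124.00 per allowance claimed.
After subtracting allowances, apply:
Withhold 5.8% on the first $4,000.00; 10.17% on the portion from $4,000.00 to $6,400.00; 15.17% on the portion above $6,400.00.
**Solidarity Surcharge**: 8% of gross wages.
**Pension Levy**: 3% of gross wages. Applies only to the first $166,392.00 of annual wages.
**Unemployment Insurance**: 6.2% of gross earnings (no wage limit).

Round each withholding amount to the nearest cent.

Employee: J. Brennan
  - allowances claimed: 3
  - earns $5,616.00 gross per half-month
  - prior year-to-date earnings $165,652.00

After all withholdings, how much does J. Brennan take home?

$4,437.82

Canton Income Tax: taxable = $5,616.00 − 3×$124.00 = $5,244.00
  $232.00 + 10.17% × ($5,244.00 − $4,000.00) = $232.00 + 10.17% × $1,244.00 = $358.51
Solidarity Surcharge: 8% × $5,616.00 = $449.28
Pension Levy: cap $166,392.00 − YTD $165,652.00 = $740.00 subject; 3% × $740.00 = $22.20
Unemployment Insurance: 6.2% × $5,616.00 = $348.19
Total withheld: $358.51 + $449.28 + $22.20 + $348.19 = $1,178.18
Net pay: $5,616.00 − $1,178.18 = $4,437.82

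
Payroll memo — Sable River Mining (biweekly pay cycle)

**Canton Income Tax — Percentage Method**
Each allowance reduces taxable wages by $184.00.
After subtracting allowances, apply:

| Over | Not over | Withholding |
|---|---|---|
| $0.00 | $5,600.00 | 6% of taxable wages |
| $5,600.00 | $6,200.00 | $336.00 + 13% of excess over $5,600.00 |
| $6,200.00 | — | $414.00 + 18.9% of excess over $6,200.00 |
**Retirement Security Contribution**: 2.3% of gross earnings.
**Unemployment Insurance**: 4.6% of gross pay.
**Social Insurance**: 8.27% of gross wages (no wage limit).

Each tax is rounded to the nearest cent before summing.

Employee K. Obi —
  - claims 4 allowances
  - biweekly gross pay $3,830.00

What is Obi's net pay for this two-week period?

Canton Income Tax: taxable = $3,830.00 − 4×$184.00 = $3,094.00
  6% × $3,094.00 = $185.64
Retirement Security Contribution: 2.3% × $3,830.00 = $88.09
Unemployment Insurance: 4.6% × $3,830.00 = $176.18
Social Insurance: 8.27% × $3,830.00 = $316.74
Total withheld: $185.64 + $88.09 + $176.18 + $316.74 = $766.65
Net pay: $3,830.00 − $766.65 = $3,063.35

$3,063.35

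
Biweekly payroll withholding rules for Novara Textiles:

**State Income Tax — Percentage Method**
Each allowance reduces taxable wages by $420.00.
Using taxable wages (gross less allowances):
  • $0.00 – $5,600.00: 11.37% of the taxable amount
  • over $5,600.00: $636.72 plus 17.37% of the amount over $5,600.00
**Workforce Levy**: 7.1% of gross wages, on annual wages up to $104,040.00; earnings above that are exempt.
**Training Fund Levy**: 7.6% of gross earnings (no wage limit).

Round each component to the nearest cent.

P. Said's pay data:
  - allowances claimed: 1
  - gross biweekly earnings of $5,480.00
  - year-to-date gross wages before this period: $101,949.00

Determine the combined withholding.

State Income Tax: taxable = $5,480.00 − 1×$420.00 = $5,060.00
  11.37% × $5,060.00 = $575.32
Workforce Levy: cap $104,040.00 − YTD $101,949.00 = $2,091.00 subject; 7.1% × $2,091.00 = $148.46
Training Fund Levy: 7.6% × $5,480.00 = $416.48
Total: $575.32 + $148.46 + $416.48 = $1,140.26

$1,140.26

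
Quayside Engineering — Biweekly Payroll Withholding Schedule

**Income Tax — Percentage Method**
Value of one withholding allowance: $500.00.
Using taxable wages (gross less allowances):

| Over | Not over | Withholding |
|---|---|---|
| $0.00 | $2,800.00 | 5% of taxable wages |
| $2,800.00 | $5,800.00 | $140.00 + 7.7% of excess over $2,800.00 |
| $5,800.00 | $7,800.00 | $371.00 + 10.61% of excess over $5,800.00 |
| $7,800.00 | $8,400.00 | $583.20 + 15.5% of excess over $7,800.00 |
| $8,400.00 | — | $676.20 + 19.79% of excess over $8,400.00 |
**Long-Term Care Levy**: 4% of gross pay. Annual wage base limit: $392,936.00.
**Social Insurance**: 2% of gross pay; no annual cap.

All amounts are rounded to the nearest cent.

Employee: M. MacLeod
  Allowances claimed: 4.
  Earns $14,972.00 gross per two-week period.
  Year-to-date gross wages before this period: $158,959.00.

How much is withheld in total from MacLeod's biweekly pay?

$2,479.32

Income Tax: taxable = $14,972.00 − 4×$500.00 = $12,972.00
  $676.20 + 19.79% × ($12,972.00 − $8,400.00) = $676.20 + 19.79% × $4,572.00 = $1,581.00
Long-Term Care Levy: 4% × $14,972.00 = $598.88
Social Insurance: 2% × $14,972.00 = $299.44
Total: $1,581.00 + $598.88 + $299.44 = $2,479.32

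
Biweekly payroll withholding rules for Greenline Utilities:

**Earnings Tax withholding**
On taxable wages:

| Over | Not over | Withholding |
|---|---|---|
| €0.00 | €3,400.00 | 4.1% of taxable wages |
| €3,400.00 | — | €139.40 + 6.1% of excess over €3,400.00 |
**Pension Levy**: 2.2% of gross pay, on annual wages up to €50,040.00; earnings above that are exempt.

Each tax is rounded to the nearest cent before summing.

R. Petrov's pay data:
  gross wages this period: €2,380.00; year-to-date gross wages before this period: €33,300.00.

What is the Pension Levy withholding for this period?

Pension Levy: 2.2% × €2,380.00 = €52.36

€52.36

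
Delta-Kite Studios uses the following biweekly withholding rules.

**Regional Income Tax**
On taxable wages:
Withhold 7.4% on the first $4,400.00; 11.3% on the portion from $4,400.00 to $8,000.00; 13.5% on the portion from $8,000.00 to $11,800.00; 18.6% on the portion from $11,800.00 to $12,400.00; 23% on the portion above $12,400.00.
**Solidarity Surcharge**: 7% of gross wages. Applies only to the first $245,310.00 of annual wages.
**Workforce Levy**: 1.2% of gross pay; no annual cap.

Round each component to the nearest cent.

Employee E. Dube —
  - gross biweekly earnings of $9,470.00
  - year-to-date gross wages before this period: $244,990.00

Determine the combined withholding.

Regional Income Tax: taxable = $9,470.00
  $732.40 + 13.5% × ($9,470.00 − $8,000.00) = $732.40 + 13.5% × $1,470.00 = $930.85
Solidarity Surcharge: cap $245,310.00 − YTD $244,990.00 = $320.00 subject; 7% × $320.00 = $22.40
Workforce Levy: 1.2% × $9,470.00 = $113.64
Total: $930.85 + $22.40 + $113.64 = $1,066.89

$1,066.89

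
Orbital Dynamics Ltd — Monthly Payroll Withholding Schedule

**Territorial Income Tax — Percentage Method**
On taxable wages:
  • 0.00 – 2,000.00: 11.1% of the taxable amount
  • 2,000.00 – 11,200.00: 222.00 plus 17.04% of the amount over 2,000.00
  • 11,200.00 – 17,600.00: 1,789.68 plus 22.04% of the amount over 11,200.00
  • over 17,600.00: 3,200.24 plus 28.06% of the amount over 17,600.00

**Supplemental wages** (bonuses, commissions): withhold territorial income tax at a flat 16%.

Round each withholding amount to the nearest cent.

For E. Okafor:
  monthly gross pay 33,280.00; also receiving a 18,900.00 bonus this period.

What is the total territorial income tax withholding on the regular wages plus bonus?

10,624.05

Territorial Income Tax: taxable = 33,280.00
  3,200.24 + 28.06% × (33,280.00 − 17,600.00) = 3,200.24 + 28.06% × 15,680.00 = 7,600.05
Supplemental (16% flat on bonus): 16% × 18,900.00 = 3,024.00
Total territorial income tax: 7,600.05 + 3,024.00 = 10,624.05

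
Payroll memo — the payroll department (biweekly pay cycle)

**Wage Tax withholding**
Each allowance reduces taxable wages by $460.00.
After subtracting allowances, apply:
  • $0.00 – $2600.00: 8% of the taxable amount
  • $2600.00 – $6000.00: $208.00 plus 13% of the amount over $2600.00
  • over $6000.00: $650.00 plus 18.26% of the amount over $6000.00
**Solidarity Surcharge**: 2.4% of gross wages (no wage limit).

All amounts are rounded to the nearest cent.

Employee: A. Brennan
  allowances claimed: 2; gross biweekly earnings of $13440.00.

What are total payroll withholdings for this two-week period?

$2163.11

Wage Tax: taxable = $13440.00 − 2×$460.00 = $12520.00
  $650.00 + 18.26% × ($12520.00 − $6000.00) = $650.00 + 18.26% × $6520.00 = $1840.55
Solidarity Surcharge: 2.4% × $13440.00 = $322.56
Total: $1840.55 + $322.56 = $2163.11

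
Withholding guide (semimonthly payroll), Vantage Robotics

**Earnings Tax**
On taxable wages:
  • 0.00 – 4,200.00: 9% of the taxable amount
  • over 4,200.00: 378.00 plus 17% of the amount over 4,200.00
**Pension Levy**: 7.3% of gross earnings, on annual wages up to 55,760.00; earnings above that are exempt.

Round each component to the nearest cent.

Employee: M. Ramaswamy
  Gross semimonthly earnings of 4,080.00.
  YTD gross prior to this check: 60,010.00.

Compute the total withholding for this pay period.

Earnings Tax: taxable = 4,080.00
  9% × 4,080.00 = 367.20
Pension Levy: YTD 60,010.00 ≥ cap 55,760.00 → 0.00
Total: 367.20 + 0.00 = 367.20

367.20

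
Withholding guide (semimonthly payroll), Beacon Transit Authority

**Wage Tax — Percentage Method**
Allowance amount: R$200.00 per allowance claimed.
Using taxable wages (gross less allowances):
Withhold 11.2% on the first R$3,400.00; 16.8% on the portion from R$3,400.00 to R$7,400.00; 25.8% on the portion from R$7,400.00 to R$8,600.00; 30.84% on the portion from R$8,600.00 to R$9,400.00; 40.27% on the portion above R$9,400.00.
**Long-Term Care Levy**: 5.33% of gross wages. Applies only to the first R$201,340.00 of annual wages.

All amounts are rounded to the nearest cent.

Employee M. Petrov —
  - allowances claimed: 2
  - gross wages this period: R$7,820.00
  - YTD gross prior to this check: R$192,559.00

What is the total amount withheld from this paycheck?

Wage Tax: taxable = R$7,820.00 − 2×R$200.00 = R$7,420.00
  R$1,052.80 + 25.8% × (R$7,420.00 − R$7,400.00) = R$1,052.80 + 25.8% × R$20.00 = R$1,057.96
Long-Term Care Levy: 5.33% × R$7,820.00 = R$416.81
Total: R$1,057.96 + R$416.81 = R$1,474.77

R$1,474.77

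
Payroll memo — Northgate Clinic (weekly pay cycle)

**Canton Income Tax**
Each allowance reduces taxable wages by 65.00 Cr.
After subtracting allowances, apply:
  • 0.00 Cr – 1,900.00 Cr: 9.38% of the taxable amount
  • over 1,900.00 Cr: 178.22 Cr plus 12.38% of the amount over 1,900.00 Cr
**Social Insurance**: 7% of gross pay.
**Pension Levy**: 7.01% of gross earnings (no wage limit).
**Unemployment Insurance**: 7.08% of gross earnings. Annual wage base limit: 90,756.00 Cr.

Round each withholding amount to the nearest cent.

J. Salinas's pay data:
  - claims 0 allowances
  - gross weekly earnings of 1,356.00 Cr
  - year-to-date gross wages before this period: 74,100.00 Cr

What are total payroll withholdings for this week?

413.17 Cr

Canton Income Tax: taxable = 1,356.00 Cr
  9.38% × 1,356.00 Cr = 127.19 Cr
Social Insurance: 7% × 1,356.00 Cr = 94.92 Cr
Pension Levy: 7.01% × 1,356.00 Cr = 95.06 Cr
Unemployment Insurance: 7.08% × 1,356.00 Cr = 96.00 Cr
Total: 127.19 Cr + 94.92 Cr + 95.06 Cr + 96.00 Cr = 413.17 Cr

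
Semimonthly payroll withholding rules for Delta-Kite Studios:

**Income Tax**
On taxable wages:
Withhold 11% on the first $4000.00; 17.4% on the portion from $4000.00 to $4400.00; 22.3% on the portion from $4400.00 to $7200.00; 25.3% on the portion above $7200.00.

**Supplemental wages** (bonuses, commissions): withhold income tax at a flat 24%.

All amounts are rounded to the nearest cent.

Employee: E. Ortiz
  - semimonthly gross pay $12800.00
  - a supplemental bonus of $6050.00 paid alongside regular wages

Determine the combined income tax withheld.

Income Tax: taxable = $12800.00
  $1134.00 + 25.3% × ($12800.00 − $7200.00) = $1134.00 + 25.3% × $5600.00 = $2550.80
Supplemental (24% flat on bonus): 24% × $6050.00 = $1452.00
Total income tax: $2550.80 + $1452.00 = $4002.80

$4002.80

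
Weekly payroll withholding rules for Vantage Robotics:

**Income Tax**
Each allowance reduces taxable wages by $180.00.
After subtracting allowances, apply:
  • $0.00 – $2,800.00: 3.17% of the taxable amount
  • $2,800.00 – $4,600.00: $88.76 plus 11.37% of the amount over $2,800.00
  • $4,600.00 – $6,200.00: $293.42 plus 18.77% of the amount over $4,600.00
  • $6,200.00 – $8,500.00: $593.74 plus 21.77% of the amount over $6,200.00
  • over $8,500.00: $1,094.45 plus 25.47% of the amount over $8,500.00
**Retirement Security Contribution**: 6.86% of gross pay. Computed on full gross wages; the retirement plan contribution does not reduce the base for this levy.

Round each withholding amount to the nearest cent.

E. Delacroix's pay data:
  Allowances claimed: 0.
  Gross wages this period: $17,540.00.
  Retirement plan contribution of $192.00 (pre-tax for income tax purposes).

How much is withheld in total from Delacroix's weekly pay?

Income Tax: taxable = $17,540.00 − $192.00 = $17,348.00
  $1,094.45 + 25.47% × ($17,348.00 − $8,500.00) = $1,094.45 + 25.47% × $8,848.00 = $3,348.04
Retirement Security Contribution: 6.86% × $17,540.00 = $1,203.24
Total: $3,348.04 + $1,203.24 = $4,551.28

$4,551.28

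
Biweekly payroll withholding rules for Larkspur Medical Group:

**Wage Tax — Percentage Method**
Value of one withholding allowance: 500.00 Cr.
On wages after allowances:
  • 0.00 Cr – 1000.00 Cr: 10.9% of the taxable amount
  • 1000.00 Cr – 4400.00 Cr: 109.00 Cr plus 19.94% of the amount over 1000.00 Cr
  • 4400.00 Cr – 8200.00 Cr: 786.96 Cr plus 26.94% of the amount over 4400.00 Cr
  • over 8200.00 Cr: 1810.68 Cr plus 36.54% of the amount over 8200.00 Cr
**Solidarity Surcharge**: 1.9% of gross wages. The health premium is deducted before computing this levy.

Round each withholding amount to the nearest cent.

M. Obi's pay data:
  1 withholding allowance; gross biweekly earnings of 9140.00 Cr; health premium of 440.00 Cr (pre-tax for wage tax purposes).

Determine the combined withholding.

Wage Tax: taxable = 9140.00 Cr − 440.00 Cr − 1×500.00 Cr = 8200.00 Cr
  786.96 Cr + 26.94% × (8200.00 Cr − 4400.00 Cr) = 786.96 Cr + 26.94% × 3800.00 Cr = 1810.68 Cr
Solidarity Surcharge: 1.9% × 8700.00 Cr = 165.30 Cr
Total: 1810.68 Cr + 165.30 Cr = 1975.98 Cr

1975.98 Cr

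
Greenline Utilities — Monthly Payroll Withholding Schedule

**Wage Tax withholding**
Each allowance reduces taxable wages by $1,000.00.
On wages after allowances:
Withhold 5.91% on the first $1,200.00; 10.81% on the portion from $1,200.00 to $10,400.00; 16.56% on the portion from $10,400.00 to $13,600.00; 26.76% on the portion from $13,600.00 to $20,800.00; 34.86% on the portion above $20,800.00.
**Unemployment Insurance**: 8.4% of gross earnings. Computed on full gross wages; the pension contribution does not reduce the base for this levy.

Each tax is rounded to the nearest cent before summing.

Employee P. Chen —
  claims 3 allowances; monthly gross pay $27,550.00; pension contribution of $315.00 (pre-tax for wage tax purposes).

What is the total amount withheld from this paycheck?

$7,033.72

Wage Tax: taxable = $27,550.00 − $315.00 − 3×$1,000.00 = $24,235.00
  $3,522.08 + 34.86% × ($24,235.00 − $20,800.00) = $3,522.08 + 34.86% × $3,435.00 = $4,719.52
Unemployment Insurance: 8.4% × $27,550.00 = $2,314.20
Total: $4,719.52 + $2,314.20 = $7,033.72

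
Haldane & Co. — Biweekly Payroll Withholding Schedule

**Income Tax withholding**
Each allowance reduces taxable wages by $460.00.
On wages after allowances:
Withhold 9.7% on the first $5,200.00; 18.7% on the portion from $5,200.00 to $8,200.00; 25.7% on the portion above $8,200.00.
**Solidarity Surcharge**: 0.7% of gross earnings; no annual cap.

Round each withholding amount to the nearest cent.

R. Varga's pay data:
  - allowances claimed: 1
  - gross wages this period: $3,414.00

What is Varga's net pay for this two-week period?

$3,103.56

Income Tax: taxable = $3,414.00 − 1×$460.00 = $2,954.00
  9.7% × $2,954.00 = $286.54
Solidarity Surcharge: 0.7% × $3,414.00 = $23.90
Total withheld: $286.54 + $23.90 = $310.44
Net pay: $3,414.00 − $310.44 = $3,103.56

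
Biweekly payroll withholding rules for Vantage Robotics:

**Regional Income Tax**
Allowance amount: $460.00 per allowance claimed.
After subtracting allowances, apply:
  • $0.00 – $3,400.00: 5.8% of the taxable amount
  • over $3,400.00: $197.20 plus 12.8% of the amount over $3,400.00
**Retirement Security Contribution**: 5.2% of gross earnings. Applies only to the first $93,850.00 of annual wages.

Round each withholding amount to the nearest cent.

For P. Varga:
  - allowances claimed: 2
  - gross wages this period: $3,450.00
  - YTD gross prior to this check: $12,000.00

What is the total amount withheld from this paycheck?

$326.14

Regional Income Tax: taxable = $3,450.00 − 2×$460.00 = $2,530.00
  5.8% × $2,530.00 = $146.74
Retirement Security Contribution: 5.2% × $3,450.00 = $179.40
Total: $146.74 + $179.40 = $326.14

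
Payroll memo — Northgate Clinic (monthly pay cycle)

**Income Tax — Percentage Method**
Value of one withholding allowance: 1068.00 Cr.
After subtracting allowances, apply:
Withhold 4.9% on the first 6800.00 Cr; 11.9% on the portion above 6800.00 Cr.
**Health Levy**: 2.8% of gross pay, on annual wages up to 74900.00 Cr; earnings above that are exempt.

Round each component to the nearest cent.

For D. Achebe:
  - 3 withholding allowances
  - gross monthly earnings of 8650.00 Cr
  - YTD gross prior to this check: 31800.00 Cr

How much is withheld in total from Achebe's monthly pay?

509.05 Cr

Income Tax: taxable = 8650.00 Cr − 3×1068.00 Cr = 5446.00 Cr
  4.9% × 5446.00 Cr = 266.85 Cr
Health Levy: 2.8% × 8650.00 Cr = 242.20 Cr
Total: 266.85 Cr + 242.20 Cr = 509.05 Cr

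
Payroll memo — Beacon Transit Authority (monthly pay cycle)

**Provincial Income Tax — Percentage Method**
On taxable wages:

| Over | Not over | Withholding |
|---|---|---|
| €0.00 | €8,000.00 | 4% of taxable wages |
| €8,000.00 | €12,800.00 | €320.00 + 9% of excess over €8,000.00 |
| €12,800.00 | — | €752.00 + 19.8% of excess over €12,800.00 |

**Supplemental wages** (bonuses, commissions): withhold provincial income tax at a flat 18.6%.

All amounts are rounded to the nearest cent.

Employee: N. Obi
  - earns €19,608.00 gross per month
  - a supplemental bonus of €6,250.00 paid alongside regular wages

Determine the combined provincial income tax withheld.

Provincial Income Tax: taxable = €19,608.00
  €752.00 + 19.8% × (€19,608.00 − €12,800.00) = €752.00 + 19.8% × €6,808.00 = €2,099.98
Supplemental (18.6% flat on bonus): 18.6% × €6,250.00 = €1,162.50
Total provincial income tax: €2,099.98 + €1,162.50 = €3,262.48

€3,262.48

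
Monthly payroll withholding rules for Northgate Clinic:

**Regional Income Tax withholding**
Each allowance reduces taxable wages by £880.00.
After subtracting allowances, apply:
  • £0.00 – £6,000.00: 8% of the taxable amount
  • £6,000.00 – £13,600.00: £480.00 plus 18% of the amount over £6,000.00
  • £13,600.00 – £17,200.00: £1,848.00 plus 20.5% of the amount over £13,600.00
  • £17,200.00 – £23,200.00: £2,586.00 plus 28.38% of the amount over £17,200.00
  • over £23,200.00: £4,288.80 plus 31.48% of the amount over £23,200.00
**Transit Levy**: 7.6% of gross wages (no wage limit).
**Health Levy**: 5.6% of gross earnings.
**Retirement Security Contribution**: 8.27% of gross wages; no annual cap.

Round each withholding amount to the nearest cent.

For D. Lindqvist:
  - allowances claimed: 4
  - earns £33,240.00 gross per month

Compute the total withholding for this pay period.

Regional Income Tax: taxable = £33,240.00 − 4×£880.00 = £29,720.00
  £4,288.80 + 31.48% × (£29,720.00 − £23,200.00) = £4,288.80 + 31.48% × £6,520.00 = £6,341.30
Transit Levy: 7.6% × £33,240.00 = £2,526.24
Health Levy: 5.6% × £33,240.00 = £1,861.44
Retirement Security Contribution: 8.27% × £33,240.00 = £2,748.95
Total: £6,341.30 + £2,526.24 + £1,861.44 + £2,748.95 = £13,477.93

£13,477.93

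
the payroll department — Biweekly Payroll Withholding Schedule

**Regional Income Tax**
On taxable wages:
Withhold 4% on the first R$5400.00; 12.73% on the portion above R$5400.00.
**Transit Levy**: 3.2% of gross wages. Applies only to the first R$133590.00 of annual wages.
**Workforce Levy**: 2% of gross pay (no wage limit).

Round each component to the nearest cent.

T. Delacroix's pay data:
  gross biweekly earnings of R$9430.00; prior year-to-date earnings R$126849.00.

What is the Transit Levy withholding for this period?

Transit Levy: cap R$133590.00 − YTD R$126849.00 = R$6741.00 subject; 3.2% × R$6741.00 = R$215.71

R$215.71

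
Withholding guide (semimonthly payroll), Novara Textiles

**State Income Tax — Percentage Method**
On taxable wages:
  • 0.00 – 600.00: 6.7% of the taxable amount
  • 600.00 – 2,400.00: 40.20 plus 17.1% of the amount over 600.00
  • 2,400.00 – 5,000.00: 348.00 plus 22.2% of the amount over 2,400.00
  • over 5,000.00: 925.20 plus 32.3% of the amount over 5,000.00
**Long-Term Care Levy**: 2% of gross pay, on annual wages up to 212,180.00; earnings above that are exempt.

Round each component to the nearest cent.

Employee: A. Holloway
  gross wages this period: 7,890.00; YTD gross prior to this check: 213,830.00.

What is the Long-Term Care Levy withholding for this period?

Long-Term Care Levy: YTD 213,830.00 ≥ cap 212,180.00 → 0.00

0.00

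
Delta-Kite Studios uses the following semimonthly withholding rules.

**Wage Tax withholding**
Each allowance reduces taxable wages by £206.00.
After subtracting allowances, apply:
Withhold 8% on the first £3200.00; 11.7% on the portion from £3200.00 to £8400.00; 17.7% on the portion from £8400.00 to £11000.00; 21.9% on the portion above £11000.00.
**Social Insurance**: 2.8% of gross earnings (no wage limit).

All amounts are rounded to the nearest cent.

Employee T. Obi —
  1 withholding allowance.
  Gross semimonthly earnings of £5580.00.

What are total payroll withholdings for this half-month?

Wage Tax: taxable = £5580.00 − 1×£206.00 = £5374.00
  £256.00 + 11.7% × (£5374.00 − £3200.00) = £256.00 + 11.7% × £2174.00 = £510.36
Social Insurance: 2.8% × £5580.00 = £156.24
Total: £510.36 + £156.24 = £666.60

£666.60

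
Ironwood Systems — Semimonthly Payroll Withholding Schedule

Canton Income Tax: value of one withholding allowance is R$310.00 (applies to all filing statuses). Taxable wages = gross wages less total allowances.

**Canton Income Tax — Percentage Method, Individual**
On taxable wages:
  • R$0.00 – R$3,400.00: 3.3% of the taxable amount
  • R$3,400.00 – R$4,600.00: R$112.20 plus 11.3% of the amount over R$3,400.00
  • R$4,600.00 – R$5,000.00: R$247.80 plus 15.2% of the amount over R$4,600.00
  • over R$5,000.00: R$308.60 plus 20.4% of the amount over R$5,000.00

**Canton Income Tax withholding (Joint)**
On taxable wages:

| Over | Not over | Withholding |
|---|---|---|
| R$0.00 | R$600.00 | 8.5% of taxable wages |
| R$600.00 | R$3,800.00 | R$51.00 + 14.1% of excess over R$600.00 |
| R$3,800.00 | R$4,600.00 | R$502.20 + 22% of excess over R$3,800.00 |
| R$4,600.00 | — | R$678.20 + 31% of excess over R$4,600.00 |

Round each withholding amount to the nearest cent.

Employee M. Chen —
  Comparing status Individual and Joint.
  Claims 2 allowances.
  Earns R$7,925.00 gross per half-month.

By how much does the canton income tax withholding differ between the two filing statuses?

R$737.93

Canton Income Tax (Individual): taxable = R$7,925.00 − 2×R$310.00 = R$7,305.00
  R$308.60 + 20.4% × (R$7,305.00 − R$5,000.00) = R$308.60 + 20.4% × R$2,305.00 = R$778.82
Canton Income Tax (Joint): taxable = R$7,925.00 − 2×R$310.00 = R$7,305.00
  R$678.20 + 31% × (R$7,305.00 − R$4,600.00) = R$678.20 + 31% × R$2,705.00 = R$1,516.75
Difference: |R$778.82 − R$1,516.75| = R$737.93 (higher under Joint)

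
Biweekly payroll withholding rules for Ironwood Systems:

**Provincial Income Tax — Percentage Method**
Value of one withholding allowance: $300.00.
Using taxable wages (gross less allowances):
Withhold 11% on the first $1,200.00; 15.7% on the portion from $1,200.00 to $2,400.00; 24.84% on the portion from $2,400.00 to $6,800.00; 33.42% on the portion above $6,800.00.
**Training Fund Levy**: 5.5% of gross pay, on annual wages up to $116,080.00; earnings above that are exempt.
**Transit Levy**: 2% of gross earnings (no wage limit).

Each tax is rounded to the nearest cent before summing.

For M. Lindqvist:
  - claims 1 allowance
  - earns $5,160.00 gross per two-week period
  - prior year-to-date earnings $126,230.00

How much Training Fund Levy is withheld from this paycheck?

Training Fund Levy: YTD $126,230.00 ≥ cap $116,080.00 → $0.00

$0.00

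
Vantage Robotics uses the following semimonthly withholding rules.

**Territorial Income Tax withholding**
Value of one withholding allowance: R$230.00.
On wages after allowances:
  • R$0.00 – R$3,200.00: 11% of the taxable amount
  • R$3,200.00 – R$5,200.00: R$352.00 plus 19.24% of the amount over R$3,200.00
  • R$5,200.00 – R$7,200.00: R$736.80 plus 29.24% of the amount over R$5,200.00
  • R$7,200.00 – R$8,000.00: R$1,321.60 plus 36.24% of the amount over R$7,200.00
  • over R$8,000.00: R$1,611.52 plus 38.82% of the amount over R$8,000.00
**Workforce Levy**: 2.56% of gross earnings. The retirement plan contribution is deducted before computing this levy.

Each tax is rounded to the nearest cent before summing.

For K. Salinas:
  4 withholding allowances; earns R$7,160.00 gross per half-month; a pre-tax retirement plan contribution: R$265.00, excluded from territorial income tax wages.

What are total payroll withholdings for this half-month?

Territorial Income Tax: taxable = R$7,160.00 − R$265.00 − 4×R$230.00 = R$5,975.00
  R$736.80 + 29.24% × (R$5,975.00 − R$5,200.00) = R$736.80 + 29.24% × R$775.00 = R$963.41
Workforce Levy: 2.56% × R$6,895.00 = R$176.51
Total: R$963.41 + R$176.51 = R$1,139.92

R$1,139.92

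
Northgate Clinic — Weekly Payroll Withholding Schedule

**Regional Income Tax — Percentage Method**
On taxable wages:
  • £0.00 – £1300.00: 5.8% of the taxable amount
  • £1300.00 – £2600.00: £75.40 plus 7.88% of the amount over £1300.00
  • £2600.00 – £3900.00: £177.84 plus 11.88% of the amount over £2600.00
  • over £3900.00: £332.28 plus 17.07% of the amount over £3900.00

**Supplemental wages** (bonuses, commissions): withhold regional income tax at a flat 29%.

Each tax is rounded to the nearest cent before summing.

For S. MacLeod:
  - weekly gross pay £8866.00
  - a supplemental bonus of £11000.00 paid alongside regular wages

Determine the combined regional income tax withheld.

£4369.98

Regional Income Tax: taxable = £8866.00
  £332.28 + 17.07% × (£8866.00 − £3900.00) = £332.28 + 17.07% × £4966.00 = £1179.98
Supplemental (29% flat on bonus): 29% × £11000.00 = £3190.00
Total regional income tax: £1179.98 + £3190.00 = £4369.98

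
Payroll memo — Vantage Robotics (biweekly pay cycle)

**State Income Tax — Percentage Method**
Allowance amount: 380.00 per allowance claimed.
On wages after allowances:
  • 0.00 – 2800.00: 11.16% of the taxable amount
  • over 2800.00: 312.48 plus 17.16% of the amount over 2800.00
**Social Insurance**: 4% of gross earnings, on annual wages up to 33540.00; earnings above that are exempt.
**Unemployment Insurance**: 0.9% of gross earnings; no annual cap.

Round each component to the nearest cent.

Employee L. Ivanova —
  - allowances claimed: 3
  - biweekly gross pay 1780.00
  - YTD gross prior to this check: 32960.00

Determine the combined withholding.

110.64

State Income Tax: taxable = 1780.00 − 3×380.00 = 640.00
  11.16% × 640.00 = 71.42
Social Insurance: cap 33540.00 − YTD 32960.00 = 580.00 subject; 4% × 580.00 = 23.20
Unemployment Insurance: 0.9% × 1780.00 = 16.02
Total: 71.42 + 23.20 + 16.02 = 110.64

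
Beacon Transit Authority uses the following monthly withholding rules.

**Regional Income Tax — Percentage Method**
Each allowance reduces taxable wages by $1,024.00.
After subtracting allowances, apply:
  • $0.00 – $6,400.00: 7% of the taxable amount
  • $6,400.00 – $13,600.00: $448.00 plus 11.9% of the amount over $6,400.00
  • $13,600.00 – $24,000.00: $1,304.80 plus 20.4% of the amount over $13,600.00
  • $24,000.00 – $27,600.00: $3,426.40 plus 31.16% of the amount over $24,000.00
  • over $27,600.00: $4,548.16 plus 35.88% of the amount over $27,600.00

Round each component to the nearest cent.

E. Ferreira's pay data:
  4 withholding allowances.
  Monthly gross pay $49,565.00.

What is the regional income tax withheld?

$10,959.56

Regional Income Tax: taxable = $49,565.00 − 4×$1,024.00 = $45,469.00
  $4,548.16 + 35.88% × ($45,469.00 − $27,600.00) = $4,548.16 + 35.88% × $17,869.00 = $10,959.56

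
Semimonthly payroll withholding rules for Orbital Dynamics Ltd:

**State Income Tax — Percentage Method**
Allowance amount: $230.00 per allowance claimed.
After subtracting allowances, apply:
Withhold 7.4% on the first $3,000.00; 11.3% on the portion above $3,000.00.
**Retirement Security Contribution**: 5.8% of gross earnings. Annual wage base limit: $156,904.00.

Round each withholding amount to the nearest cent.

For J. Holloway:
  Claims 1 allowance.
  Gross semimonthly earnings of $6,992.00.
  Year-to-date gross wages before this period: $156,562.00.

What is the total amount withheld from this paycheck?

State Income Tax: taxable = $6,992.00 − 1×$230.00 = $6,762.00
  $222.00 + 11.3% × ($6,762.00 − $3,000.00) = $222.00 + 11.3% × $3,762.00 = $647.11
Retirement Security Contribution: cap $156,904.00 − YTD $156,562.00 = $342.00 subject; 5.8% × $342.00 = $19.84
Total: $647.11 + $19.84 = $666.95

$666.95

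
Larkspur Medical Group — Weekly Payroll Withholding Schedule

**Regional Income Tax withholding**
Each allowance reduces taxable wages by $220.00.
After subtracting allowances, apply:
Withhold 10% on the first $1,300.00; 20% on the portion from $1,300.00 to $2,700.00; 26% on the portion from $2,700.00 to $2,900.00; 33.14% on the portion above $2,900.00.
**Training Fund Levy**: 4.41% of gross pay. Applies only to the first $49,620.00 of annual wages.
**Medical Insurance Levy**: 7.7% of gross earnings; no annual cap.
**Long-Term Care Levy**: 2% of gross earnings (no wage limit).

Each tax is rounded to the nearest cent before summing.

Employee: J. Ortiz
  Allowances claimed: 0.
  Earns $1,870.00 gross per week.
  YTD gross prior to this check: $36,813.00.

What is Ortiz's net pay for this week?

Regional Income Tax: taxable = $1,870.00
  $130.00 + 20% × ($1,870.00 − $1,300.00) = $130.00 + 20% × $570.00 = $244.00
Training Fund Levy: 4.41% × $1,870.00 = $82.47
Medical Insurance Levy: 7.7% × $1,870.00 = $143.99
Long-Term Care Levy: 2% × $1,870.00 = $37.40
Total withheld: $244.00 + $82.47 + $143.99 + $37.40 = $507.86
Net pay: $1,870.00 − $507.86 = $1,362.14

$1,362.14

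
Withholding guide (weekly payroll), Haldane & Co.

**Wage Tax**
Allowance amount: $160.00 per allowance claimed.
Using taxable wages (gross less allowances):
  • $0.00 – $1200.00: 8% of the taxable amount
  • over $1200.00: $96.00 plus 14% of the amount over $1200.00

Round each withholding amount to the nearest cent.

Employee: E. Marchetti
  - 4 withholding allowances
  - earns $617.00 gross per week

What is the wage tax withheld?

Wage Tax: taxable = $617.00 − 4×$160.00 = $-23.00
  Taxable ≤ 0 → $0.00

$0.00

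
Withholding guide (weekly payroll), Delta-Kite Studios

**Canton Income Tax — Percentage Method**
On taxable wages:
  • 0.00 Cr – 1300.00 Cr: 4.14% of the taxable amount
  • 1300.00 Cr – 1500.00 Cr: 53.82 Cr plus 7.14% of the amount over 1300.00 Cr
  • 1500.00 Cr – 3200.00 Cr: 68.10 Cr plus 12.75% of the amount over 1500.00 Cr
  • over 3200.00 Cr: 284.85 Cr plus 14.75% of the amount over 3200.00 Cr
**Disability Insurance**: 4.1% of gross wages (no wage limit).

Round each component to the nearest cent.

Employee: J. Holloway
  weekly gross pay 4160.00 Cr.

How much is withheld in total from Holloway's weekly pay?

Canton Income Tax: taxable = 4160.00 Cr
  284.85 Cr + 14.75% × (4160.00 Cr − 3200.00 Cr) = 284.85 Cr + 14.75% × 960.00 Cr = 426.45 Cr
Disability Insurance: 4.1% × 4160.00 Cr = 170.56 Cr
Total: 426.45 Cr + 170.56 Cr = 597.01 Cr

597.01 Cr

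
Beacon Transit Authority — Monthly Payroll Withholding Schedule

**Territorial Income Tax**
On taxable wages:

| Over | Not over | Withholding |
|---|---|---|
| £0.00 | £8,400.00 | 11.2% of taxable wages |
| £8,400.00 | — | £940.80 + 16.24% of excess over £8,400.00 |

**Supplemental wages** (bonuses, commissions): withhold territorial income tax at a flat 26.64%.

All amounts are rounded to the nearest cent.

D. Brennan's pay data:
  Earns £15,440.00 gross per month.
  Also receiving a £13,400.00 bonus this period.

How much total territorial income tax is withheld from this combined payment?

Territorial Income Tax: taxable = £15,440.00
  £940.80 + 16.24% × (£15,440.00 − £8,400.00) = £940.80 + 16.24% × £7,040.00 = £2,084.10
Supplemental (26.64% flat on bonus): 26.64% × £13,400.00 = £3,569.76
Total territorial income tax: £2,084.10 + £3,569.76 = £5,653.86

£5,653.86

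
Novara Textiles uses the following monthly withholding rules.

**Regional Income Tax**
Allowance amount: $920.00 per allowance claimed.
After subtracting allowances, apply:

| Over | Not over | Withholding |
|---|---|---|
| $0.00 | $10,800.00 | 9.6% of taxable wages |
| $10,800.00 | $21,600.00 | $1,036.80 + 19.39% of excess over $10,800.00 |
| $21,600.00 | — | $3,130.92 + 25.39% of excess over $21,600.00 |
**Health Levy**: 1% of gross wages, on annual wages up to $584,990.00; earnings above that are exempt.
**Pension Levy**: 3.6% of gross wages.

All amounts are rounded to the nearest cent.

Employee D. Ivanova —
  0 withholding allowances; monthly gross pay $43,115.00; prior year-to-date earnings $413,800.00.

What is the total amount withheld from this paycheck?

$10,576.87

Regional Income Tax: taxable = $43,115.00
  $3,130.92 + 25.39% × ($43,115.00 − $21,600.00) = $3,130.92 + 25.39% × $21,515.00 = $8,593.58
Health Levy: 1% × $43,115.00 = $431.15
Pension Levy: 3.6% × $43,115.00 = $1,552.14
Total: $8,593.58 + $431.15 + $1,552.14 = $10,576.87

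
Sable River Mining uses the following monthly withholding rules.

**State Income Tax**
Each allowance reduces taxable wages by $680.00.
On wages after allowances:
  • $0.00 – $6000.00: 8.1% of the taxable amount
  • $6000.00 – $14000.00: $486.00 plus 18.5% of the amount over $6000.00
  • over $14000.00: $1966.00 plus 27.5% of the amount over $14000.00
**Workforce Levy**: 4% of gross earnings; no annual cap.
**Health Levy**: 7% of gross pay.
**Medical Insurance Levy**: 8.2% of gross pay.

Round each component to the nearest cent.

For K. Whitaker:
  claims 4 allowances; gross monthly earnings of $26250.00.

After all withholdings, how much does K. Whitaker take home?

$16623.25

State Income Tax: taxable = $26250.00 − 4×$680.00 = $23530.00
  $1966.00 + 27.5% × ($23530.00 − $14000.00) = $1966.00 + 27.5% × $9530.00 = $4586.75
Workforce Levy: 4% × $26250.00 = $1050.00
Health Levy: 7% × $26250.00 = $1837.50
Medical Insurance Levy: 8.2% × $26250.00 = $2152.50
Total withheld: $4586.75 + $1050.00 + $1837.50 + $2152.50 = $9626.75
Net pay: $26250.00 − $9626.75 = $16623.25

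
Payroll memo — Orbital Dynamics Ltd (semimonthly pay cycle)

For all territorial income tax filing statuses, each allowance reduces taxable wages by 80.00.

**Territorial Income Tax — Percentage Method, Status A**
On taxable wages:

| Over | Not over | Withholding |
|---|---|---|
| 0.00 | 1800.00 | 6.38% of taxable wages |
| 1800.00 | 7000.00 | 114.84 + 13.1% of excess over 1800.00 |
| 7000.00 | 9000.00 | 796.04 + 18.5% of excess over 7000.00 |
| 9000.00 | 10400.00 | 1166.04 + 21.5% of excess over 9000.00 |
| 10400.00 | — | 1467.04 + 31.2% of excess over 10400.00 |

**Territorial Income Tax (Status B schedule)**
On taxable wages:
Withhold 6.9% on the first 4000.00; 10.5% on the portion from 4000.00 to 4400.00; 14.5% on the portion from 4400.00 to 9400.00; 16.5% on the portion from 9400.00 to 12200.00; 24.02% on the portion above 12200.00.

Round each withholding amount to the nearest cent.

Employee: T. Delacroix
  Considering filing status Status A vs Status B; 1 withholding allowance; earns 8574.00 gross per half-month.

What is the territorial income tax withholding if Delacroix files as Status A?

Territorial Income Tax (Status A): taxable = 8574.00 − 1×80.00 = 8494.00
  796.04 + 18.5% × (8494.00 − 7000.00) = 796.04 + 18.5% × 1494.00 = 1072.43

1072.43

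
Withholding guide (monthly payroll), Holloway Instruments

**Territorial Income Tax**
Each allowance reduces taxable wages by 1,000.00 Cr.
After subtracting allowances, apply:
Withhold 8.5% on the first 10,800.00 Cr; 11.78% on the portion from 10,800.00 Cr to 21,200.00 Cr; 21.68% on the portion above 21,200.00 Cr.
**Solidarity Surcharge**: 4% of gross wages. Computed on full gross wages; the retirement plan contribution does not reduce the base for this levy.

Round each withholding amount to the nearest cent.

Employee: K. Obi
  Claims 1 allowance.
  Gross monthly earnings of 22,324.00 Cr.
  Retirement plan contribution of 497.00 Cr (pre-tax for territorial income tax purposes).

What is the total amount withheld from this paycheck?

2,992.14 Cr

Territorial Income Tax: taxable = 22,324.00 Cr − 497.00 Cr − 1×1,000.00 Cr = 20,827.00 Cr
  918.00 Cr + 11.78% × (20,827.00 Cr − 10,800.00 Cr) = 918.00 Cr + 11.78% × 10,027.00 Cr = 2,099.18 Cr
Solidarity Surcharge: 4% × 22,324.00 Cr = 892.96 Cr
Total: 2,099.18 Cr + 892.96 Cr = 2,992.14 Cr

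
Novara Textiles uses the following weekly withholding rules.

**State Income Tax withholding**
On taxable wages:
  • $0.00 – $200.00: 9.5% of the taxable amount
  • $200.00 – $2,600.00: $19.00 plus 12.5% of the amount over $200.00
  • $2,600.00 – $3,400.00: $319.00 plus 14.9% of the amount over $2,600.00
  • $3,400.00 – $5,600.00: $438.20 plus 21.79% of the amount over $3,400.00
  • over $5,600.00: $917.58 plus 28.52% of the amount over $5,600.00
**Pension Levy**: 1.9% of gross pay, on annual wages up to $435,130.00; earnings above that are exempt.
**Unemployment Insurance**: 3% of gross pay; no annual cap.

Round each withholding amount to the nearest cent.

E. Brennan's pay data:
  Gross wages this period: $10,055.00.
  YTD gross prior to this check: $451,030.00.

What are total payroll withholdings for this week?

State Income Tax: taxable = $10,055.00
  $917.58 + 28.52% × ($10,055.00 − $5,600.00) = $917.58 + 28.52% × $4,455.00 = $2,188.15
Pension Levy: YTD $451,030.00 ≥ cap $435,130.00 → $0.00
Unemployment Insurance: 3% × $10,055.00 = $301.65
Total: $2,188.15 + $0.00 + $301.65 = $2,489.80

$2,489.80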